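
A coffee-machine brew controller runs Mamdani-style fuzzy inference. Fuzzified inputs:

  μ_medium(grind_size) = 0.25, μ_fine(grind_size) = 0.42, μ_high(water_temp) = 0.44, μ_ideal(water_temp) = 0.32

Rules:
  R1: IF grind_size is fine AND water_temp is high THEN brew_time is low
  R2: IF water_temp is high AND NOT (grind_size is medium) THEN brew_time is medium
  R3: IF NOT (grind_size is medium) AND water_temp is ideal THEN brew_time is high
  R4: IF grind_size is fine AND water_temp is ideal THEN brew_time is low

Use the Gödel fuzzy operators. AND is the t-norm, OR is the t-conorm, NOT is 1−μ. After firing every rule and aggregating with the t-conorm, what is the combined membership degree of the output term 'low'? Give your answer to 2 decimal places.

R1: fine=0.42, high=0.44; AND[min(a, b)] → w = 0.42
R2: high=0.44, ¬medium=1−0.25=0.75; AND[min(a, b)] → w = 0.44
R3: ¬medium=1−0.25=0.75, ideal=0.32; AND[min(a, b)] → w = 0.32
R4: fine=0.42, ideal=0.32; AND[min(a, b)] → w = 0.32
Rules with consequent 'low': {R1, R4} → strengths 0.42, 0.32
Aggregate via t-conorm [max(a, b)]: 0.42

0.42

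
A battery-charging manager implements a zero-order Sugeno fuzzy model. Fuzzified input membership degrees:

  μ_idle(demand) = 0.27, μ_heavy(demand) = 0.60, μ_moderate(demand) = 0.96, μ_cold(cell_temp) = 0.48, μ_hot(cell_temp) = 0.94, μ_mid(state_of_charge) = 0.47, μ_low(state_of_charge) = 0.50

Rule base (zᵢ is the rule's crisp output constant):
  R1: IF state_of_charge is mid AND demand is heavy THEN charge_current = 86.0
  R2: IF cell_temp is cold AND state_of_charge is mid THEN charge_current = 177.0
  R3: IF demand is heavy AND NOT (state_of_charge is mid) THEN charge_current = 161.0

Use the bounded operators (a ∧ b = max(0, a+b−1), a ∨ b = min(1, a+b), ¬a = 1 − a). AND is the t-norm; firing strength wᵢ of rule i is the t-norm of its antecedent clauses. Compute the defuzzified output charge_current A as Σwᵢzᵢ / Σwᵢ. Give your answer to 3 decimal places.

134.750

R1 (z=86.0): mid=0.47, heavy=0.60; AND[max(0, a+b−1)] → w = 0.07
R2 (z=177.0): cold=0.48, mid=0.47; AND[max(0, a+b−1)] → w = 0.00
R3 (z=161.0): heavy=0.60, ¬mid=1−0.47=0.53; AND[max(0, a+b−1)] → w = 0.13
Weighted average = (0.07·86.0 + 0.00·177.0 + 0.13·161.0) / (0.07 + 0.00 + 0.13)
  = 26.9500 / 0.2000 = 134.750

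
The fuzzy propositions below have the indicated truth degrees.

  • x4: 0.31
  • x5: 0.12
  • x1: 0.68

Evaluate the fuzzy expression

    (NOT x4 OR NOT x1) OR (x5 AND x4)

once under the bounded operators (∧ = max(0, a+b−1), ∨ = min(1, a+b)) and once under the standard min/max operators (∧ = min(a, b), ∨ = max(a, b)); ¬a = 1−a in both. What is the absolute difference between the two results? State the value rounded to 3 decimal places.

0.310

Under bounded:
  NOT x4 = 1 − 0.31 = 0.69
  NOT x1 = 1 − 0.68 = 0.32
  NOT x4 OR NOT x1 = min(1, a+b) on (0.69, 0.32) = 1.00
  x5 AND x4 = max(0, a+b−1) on (0.12, 0.31) = 0.00
  (NOT x4 OR NOT x1) OR (x5 AND x4) = min(1, a+b) on (1.00, 0.00) = 1.00
  → value = 1.0000
Under standard min/max:
  NOT x4 = 1 − 0.31 = 0.69
  NOT x1 = 1 − 0.68 = 0.32
  NOT x4 OR NOT x1 = max(a, b) on (0.69, 0.32) = 0.69
  x5 AND x4 = min(a, b) on (0.12, 0.31) = 0.12
  (NOT x4 OR NOT x1) OR (x5 AND x4) = max(a, b) on (0.69, 0.12) = 0.69
  → value = 0.6900
|1.0000 − 0.6900| = 0.310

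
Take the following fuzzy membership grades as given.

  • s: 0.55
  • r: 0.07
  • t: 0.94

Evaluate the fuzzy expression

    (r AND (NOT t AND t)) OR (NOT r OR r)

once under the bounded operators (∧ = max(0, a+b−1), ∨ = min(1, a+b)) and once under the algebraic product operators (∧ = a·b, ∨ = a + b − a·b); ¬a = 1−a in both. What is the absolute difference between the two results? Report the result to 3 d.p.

0.065

Under bounded:
  NOT t = 1 − 0.94 = 0.06
  NOT t AND t = max(0, a+b−1) on (0.06, 0.94) = 0.00
  r AND (NOT t AND t) = max(0, a+b−1) on (0.07, 0.00) = 0.00
  NOT r = 1 − 0.07 = 0.93
  NOT r OR r = min(1, a+b) on (0.93, 0.07) = 1.00
  (r AND (NOT t AND t)) OR (NOT r OR r) = min(1, a+b) on (0.00, 1.00) = 1.00
  → value = 1.0000
Under algebraic product:
  NOT t = 1 − 0.9400 = 0.0600
  NOT t AND t = a·b on (0.0600, 0.9400) = 0.0564
  r AND (NOT t AND t) = a·b on (0.0700, 0.0564) = 0.0039
  NOT r = 1 − 0.0700 = 0.9300
  NOT r OR r = a + b − a·b on (0.9300, 0.0700) = 0.9349
  (r AND (NOT t AND t)) OR (NOT r OR r) = a + b − a·b on (0.0039, 0.9349) = 0.9352
  → value = 0.9352
|1.0000 − 0.9352| = 0.065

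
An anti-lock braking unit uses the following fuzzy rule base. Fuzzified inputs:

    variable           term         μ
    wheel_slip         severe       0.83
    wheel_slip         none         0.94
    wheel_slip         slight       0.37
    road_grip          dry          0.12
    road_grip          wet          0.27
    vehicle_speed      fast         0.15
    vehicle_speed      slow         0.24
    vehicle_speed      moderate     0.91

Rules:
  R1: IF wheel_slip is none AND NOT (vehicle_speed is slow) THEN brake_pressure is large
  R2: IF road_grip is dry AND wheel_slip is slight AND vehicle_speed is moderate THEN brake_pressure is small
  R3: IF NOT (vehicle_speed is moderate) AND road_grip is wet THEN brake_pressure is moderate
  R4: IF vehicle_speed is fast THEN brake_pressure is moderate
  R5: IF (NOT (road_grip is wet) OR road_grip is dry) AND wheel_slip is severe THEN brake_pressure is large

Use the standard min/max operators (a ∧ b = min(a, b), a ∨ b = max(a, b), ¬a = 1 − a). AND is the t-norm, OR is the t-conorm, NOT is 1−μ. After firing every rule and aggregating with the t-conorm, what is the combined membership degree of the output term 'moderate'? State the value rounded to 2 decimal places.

0.15

R1: none=0.94, ¬slow=1−0.24=0.76; AND[min(a, b)] → w = 0.76
R2: dry=0.12, slight=0.37, moderate=0.91; AND[min(a, b)] → w = 0.12
R3: ¬moderate=1−0.91=0.09, wet=0.27; AND[min(a, b)] → w = 0.09
R4: fast=0.15 → w = 0.15
R5: (¬wet=1−0.27=0.73 OR dry=0.12) = 0.73; AND[min(a, b)] with severe=0.83 → w = 0.73
Rules with consequent 'moderate': {R3, R4} → strengths 0.09, 0.15
Aggregate via t-conorm [max(a, b)]: 0.15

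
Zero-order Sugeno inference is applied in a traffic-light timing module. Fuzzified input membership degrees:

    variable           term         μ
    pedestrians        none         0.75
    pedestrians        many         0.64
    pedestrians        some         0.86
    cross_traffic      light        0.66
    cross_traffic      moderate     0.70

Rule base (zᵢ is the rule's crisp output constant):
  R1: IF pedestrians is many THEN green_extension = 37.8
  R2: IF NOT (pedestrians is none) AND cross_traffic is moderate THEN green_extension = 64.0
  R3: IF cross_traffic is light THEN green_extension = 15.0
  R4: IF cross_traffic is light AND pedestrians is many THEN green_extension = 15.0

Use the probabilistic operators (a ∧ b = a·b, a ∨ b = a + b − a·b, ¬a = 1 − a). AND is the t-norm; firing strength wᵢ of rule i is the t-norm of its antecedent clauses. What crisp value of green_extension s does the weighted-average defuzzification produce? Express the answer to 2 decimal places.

27.21

R1 (z=37.8): many=0.64 → w = 0.6400
R2 (z=64.0): ¬none=1−0.75=0.25, moderate=0.70; AND[a·b] → w = 0.1750
R3 (z=15.0): light=0.66 → w = 0.6600
R4 (z=15.0): light=0.66, many=0.64; AND[a·b] → w = 0.4224
Weighted average = (0.6400·37.8 + 0.1750·64.0 + 0.6600·15.0 + 0.4224·15.0) / (0.6400 + 0.1750 + 0.6600 + 0.4224)
  = 51.6280 / 1.8974 = 27.21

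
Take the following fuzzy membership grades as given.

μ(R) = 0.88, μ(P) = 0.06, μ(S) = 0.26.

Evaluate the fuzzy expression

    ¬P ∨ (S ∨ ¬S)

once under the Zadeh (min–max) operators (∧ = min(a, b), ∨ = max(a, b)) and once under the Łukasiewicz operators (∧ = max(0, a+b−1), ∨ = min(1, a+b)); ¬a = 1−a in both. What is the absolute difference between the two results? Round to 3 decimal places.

Under Zadeh (min–max):
  ¬P = 1 − 0.06 = 0.94
  ¬S = 1 − 0.26 = 0.74
  S ∨ ¬S = max(a, b) on (0.26, 0.74) = 0.74
  ¬P ∨ (S ∨ ¬S) = max(a, b) on (0.94, 0.74) = 0.94
  → value = 0.9400
Under Łukasiewicz:
  ¬P = 1 − 0.06 = 0.94
  ¬S = 1 − 0.26 = 0.74
  S ∨ ¬S = min(1, a+b) on (0.26, 0.74) = 1.00
  ¬P ∨ (S ∨ ¬S) = min(1, a+b) on (0.94, 1.00) = 1.00
  → value = 1.0000
|0.9400 − 1.0000| = 0.060

0.060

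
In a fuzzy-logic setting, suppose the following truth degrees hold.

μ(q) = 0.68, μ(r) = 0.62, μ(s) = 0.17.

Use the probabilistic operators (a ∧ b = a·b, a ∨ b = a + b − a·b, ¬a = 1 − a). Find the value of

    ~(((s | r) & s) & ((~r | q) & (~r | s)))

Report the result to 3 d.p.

s | r = a + b − a·b on (0.1700, 0.6200) = 0.6846
(s | r) & s = a·b on (0.6846, 0.1700) = 0.1164
~r = 1 − 0.6200 = 0.3800
~r | q = a + b − a·b on (0.3800, 0.6800) = 0.8016
~r = 1 − 0.6200 = 0.3800
~r | s = a + b − a·b on (0.3800, 0.1700) = 0.4854
(~r | q) & (~r | s) = a·b on (0.8016, 0.4854) = 0.3891
((s | r) & s) & ((~r | q) & (~r | s)) = a·b on (0.1164, 0.3891) = 0.0453
~(((s | r) & s) & ((~r | q) & (~r | s))) = 1 − 0.0453 = 0.9547

0.955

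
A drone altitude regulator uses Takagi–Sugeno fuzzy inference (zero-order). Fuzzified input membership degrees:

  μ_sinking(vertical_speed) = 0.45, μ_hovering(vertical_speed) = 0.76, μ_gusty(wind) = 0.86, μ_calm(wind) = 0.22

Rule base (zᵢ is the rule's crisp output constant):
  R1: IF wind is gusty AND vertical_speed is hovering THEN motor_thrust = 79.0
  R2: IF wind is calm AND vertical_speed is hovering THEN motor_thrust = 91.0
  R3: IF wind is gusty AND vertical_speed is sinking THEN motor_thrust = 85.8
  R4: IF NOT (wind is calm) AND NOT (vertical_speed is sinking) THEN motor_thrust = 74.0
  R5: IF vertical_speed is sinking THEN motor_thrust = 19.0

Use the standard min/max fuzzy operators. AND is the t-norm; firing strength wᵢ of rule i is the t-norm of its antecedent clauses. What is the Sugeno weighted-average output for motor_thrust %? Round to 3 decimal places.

69.103

R1 (z=79.0): gusty=0.86, hovering=0.76; AND[min(a, b)] → w = 0.76
R2 (z=91.0): calm=0.22, hovering=0.76; AND[min(a, b)] → w = 0.22
R3 (z=85.8): gusty=0.86, sinking=0.45; AND[min(a, b)] → w = 0.45
R4 (z=74.0): ¬calm=1−0.22=0.78, ¬sinking=1−0.45=0.55; AND[min(a, b)] → w = 0.55
R5 (z=19.0): sinking=0.45 → w = 0.45
Weighted average = (0.76·79.0 + 0.22·91.0 + 0.45·85.8 + 0.55·74.0 + 0.45·19.0) / (0.76 + 0.22 + 0.45 + 0.55 + 0.45)
  = 167.9200 / 2.4300 = 69.103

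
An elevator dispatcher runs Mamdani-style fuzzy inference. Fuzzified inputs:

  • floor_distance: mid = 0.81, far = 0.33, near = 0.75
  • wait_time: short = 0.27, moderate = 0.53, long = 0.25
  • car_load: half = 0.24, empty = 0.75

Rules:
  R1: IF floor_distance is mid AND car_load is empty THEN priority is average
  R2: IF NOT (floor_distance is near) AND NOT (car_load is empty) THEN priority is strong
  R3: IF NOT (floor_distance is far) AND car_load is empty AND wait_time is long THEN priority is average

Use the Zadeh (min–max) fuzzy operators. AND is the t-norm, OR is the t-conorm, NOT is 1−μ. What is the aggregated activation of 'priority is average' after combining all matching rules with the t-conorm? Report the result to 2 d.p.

0.75

R1: mid=0.81, empty=0.75; AND[min(a, b)] → w = 0.75
R2: ¬near=1−0.75=0.25, ¬empty=1−0.75=0.25; AND[min(a, b)] → w = 0.25
R3: ¬far=1−0.33=0.67, empty=0.75, long=0.25; AND[min(a, b)] → w = 0.25
Rules with consequent 'average': {R1, R3} → strengths 0.75, 0.25
Aggregate via t-conorm [max(a, b)]: 0.75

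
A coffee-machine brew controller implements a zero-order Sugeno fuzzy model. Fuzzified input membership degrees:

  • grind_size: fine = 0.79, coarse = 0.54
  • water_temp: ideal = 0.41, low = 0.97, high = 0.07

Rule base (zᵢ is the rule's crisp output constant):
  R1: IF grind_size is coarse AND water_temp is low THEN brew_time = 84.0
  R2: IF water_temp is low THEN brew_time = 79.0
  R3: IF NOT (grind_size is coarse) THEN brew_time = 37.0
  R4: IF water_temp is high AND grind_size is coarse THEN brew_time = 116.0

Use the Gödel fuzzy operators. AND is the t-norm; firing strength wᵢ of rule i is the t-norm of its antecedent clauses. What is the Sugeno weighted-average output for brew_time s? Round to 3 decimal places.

R1 (z=84.0): coarse=0.54, low=0.97; AND[min(a, b)] → w = 0.54
R2 (z=79.0): low=0.97 → w = 0.97
R3 (z=37.0): ¬coarse=1−0.54=0.46 → w = 0.46
R4 (z=116.0): high=0.07, coarse=0.54; AND[min(a, b)] → w = 0.07
Weighted average = (0.54·84.0 + 0.97·79.0 + 0.46·37.0 + 0.07·116.0) / (0.54 + 0.97 + 0.46 + 0.07)
  = 147.1300 / 2.0400 = 72.123

72.123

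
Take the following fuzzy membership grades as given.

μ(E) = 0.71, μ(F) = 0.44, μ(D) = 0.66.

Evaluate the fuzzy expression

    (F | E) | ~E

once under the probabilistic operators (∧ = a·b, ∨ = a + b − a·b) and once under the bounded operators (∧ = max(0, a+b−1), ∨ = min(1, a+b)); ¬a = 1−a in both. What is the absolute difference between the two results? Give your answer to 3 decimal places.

Under probabilistic:
  F | E = a + b − a·b on (0.4400, 0.7100) = 0.8376
  ~E = 1 − 0.7100 = 0.2900
  (F | E) | ~E = a + b − a·b on (0.8376, 0.2900) = 0.8847
  → value = 0.8847
Under bounded:
  F | E = min(1, a+b) on (0.44, 0.71) = 1.00
  ~E = 1 − 0.71 = 0.29
  (F | E) | ~E = min(1, a+b) on (1.00, 0.29) = 1.00
  → value = 1.0000
|0.8847 − 1.0000| = 0.115

0.115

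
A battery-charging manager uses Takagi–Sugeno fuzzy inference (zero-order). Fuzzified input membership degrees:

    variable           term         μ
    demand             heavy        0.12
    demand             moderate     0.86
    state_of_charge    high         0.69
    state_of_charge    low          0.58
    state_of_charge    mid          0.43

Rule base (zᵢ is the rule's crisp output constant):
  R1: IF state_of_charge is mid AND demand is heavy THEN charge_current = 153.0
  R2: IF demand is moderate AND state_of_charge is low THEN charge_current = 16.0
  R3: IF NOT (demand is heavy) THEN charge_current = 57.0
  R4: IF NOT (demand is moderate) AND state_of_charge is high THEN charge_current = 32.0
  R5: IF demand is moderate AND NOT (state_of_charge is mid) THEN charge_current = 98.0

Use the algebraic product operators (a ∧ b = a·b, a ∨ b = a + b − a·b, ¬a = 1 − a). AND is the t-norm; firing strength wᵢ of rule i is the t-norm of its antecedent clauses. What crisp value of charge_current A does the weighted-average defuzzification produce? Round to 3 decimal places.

R1 (z=153.0): mid=0.43, heavy=0.12; AND[a·b] → w = 0.0516
R2 (z=16.0): moderate=0.86, low=0.58; AND[a·b] → w = 0.4988
R3 (z=57.0): ¬heavy=1−0.12=0.88 → w = 0.8800
R4 (z=32.0): ¬moderate=1−0.86=0.14, high=0.69; AND[a·b] → w = 0.0966
R5 (z=98.0): moderate=0.86, ¬mid=1−0.43=0.57; AND[a·b] → w = 0.4902
Weighted average = (0.0516·153.0 + 0.4988·16.0 + 0.8800·57.0 + 0.0966·32.0 + 0.4902·98.0) / (0.0516 + 0.4988 + 0.8800 + 0.0966 + 0.4902)
  = 117.1664 / 2.0172 = 58.084

58.084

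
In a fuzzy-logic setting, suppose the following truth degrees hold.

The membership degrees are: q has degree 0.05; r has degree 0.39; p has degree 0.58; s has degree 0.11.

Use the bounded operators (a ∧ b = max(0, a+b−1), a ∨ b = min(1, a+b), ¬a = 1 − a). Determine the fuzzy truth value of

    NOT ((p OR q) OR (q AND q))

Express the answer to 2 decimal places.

0.37

p OR q = min(1, a+b) on (0.58, 0.05) = 0.63
q AND q = max(0, a+b−1) on (0.05, 0.05) = 0.00
(p OR q) OR (q AND q) = min(1, a+b) on (0.63, 0.00) = 0.63
NOT ((p OR q) OR (q AND q)) = 1 − 0.63 = 0.37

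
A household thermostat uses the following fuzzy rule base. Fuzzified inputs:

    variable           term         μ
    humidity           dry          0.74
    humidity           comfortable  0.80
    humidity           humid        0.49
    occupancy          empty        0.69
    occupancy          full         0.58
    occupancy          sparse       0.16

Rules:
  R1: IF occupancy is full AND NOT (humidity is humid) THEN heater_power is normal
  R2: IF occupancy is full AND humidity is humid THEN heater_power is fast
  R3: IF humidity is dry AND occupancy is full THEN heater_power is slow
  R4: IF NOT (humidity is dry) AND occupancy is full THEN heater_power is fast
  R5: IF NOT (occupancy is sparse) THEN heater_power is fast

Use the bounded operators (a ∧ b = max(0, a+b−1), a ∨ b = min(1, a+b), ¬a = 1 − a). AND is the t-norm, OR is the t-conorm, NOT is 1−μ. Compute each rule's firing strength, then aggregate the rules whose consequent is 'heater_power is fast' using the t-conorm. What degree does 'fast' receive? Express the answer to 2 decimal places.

R1: full=0.58, ¬humid=1−0.49=0.51; AND[max(0, a+b−1)] → w = 0.09
R2: full=0.58, humid=0.49; AND[max(0, a+b−1)] → w = 0.07
R3: dry=0.74, full=0.58; AND[max(0, a+b−1)] → w = 0.32
R4: ¬dry=1−0.74=0.26, full=0.58; AND[max(0, a+b−1)] → w = 0.00
R5: ¬sparse=1−0.16=0.84 → w = 0.84
Rules with consequent 'fast': {R2, R4, R5} → strengths 0.07, 0.00, 0.84
Aggregate via t-conorm [min(1, a+b)]: 0.91

0.91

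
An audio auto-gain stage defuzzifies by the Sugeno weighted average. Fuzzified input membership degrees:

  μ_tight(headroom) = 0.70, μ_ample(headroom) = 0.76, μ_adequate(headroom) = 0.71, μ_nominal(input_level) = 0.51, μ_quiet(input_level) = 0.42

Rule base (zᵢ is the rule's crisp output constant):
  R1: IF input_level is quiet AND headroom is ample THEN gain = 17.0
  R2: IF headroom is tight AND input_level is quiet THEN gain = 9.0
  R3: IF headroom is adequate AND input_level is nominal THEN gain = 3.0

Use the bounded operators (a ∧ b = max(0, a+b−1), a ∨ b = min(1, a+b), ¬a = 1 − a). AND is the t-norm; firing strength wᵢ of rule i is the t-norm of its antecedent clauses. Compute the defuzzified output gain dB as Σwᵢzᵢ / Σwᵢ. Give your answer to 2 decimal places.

9.23

R1 (z=17.0): quiet=0.42, ample=0.76; AND[max(0, a+b−1)] → w = 0.18
R2 (z=9.0): tight=0.70, quiet=0.42; AND[max(0, a+b−1)] → w = 0.12
R3 (z=3.0): adequate=0.71, nominal=0.51; AND[max(0, a+b−1)] → w = 0.22
Weighted average = (0.18·17.0 + 0.12·9.0 + 0.22·3.0) / (0.18 + 0.12 + 0.22)
  = 4.8000 / 0.5200 = 9.23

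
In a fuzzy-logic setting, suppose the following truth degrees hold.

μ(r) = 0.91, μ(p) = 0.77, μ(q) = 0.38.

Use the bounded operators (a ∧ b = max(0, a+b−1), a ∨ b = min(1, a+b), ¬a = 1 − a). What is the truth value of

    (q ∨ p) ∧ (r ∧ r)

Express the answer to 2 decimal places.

q ∨ p = min(1, a+b) on (0.38, 0.77) = 1.00
r ∧ r = max(0, a+b−1) on (0.91, 0.91) = 0.82
(q ∨ p) ∧ (r ∧ r) = max(0, a+b−1) on (1.00, 0.82) = 0.82

0.82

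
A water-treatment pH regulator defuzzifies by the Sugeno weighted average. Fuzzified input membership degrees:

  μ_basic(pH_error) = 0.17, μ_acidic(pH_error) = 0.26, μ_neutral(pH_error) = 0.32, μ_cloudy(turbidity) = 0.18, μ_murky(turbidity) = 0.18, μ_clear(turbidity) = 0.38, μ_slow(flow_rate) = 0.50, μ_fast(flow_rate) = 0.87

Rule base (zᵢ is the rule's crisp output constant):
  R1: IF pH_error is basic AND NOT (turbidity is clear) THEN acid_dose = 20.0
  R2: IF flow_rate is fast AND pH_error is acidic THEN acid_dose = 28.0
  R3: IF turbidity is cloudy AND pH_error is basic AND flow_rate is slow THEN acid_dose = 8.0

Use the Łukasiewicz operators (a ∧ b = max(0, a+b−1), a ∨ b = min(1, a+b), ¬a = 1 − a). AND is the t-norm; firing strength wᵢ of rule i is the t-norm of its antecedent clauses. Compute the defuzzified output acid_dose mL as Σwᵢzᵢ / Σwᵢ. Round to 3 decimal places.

28.000

R1 (z=20.0): basic=0.17, ¬clear=1−0.38=0.62; AND[max(0, a+b−1)] → w = 0.00
R2 (z=28.0): fast=0.87, acidic=0.26; AND[max(0, a+b−1)] → w = 0.13
R3 (z=8.0): cloudy=0.18, basic=0.17, slow=0.50; AND[max(0, a+b−1)] → w = 0.00
Weighted average = (0.00·20.0 + 0.13·28.0 + 0.00·8.0) / (0.00 + 0.13 + 0.00)
  = 3.6400 / 0.1300 = 28.000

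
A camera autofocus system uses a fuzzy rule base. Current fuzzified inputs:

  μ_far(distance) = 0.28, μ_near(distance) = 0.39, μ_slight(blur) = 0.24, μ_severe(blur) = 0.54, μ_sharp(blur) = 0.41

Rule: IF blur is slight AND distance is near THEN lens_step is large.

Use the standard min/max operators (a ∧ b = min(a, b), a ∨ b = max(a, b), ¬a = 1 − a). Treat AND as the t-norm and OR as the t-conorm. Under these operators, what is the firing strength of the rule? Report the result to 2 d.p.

0.24

firing strength: slight=0.24, near=0.39; AND[min(a, b)] → w = 0.24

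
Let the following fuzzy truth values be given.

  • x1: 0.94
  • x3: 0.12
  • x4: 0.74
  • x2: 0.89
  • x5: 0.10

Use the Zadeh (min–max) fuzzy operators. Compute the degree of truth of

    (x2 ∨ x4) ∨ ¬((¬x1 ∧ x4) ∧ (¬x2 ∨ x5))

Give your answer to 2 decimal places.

0.94

x2 ∨ x4 = max(a, b) on (0.89, 0.74) = 0.89
¬x1 = 1 − 0.94 = 0.06
¬x1 ∧ x4 = min(a, b) on (0.06, 0.74) = 0.06
¬x2 = 1 − 0.89 = 0.11
¬x2 ∨ x5 = max(a, b) on (0.11, 0.10) = 0.11
(¬x1 ∧ x4) ∧ (¬x2 ∨ x5) = min(a, b) on (0.06, 0.11) = 0.06
¬((¬x1 ∧ x4) ∧ (¬x2 ∨ x5)) = 1 − 0.06 = 0.94
(x2 ∨ x4) ∨ ¬((¬x1 ∧ x4) ∧ (¬x2 ∨ x5)) = max(a, b) on (0.89, 0.94) = 0.94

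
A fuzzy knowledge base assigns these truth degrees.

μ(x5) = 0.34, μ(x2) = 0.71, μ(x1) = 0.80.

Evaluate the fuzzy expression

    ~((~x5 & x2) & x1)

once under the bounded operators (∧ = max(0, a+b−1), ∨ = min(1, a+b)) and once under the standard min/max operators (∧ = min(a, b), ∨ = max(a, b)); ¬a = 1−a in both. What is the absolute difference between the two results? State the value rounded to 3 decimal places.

0.490

Under bounded:
  ~x5 = 1 − 0.34 = 0.66
  ~x5 & x2 = max(0, a+b−1) on (0.66, 0.71) = 0.37
  (~x5 & x2) & x1 = max(0, a+b−1) on (0.37, 0.80) = 0.17
  ~((~x5 & x2) & x1) = 1 − 0.17 = 0.83
  → value = 0.8300
Under standard min/max:
  ~x5 = 1 − 0.34 = 0.66
  ~x5 & x2 = min(a, b) on (0.66, 0.71) = 0.66
  (~x5 & x2) & x1 = min(a, b) on (0.66, 0.80) = 0.66
  ~((~x5 & x2) & x1) = 1 − 0.66 = 0.34
  → value = 0.3400
|0.8300 − 0.3400| = 0.490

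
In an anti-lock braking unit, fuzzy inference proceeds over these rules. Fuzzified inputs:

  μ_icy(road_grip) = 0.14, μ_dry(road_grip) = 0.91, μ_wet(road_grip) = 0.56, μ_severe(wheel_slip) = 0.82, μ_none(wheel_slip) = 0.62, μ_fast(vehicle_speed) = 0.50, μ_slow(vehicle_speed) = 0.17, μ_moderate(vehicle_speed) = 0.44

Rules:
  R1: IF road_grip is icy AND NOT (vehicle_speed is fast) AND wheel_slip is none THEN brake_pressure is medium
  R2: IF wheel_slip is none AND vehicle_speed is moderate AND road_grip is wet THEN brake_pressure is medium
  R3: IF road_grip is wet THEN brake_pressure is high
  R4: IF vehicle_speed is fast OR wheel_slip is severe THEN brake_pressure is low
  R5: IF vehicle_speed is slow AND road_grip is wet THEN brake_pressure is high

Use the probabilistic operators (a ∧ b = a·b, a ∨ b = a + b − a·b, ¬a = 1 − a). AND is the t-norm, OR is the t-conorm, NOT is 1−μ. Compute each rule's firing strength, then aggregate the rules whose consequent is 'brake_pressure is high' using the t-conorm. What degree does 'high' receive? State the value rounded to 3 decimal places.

R1: icy=0.14, ¬fast=1−0.50=0.50, none=0.62; AND[a·b] → w = 0.0434
R2: none=0.62, moderate=0.44, wet=0.56; AND[a·b] → w = 0.1528
R3: wet=0.56 → w = 0.5600
R4: fast=0.50, severe=0.82; OR[a + b − a·b] → w = 0.9100
R5: slow=0.17, wet=0.56; AND[a·b] → w = 0.0952
Rules with consequent 'high': {R3, R5} → strengths 0.5600, 0.0952
Aggregate via t-conorm [a + b − a·b]: 0.6019

0.602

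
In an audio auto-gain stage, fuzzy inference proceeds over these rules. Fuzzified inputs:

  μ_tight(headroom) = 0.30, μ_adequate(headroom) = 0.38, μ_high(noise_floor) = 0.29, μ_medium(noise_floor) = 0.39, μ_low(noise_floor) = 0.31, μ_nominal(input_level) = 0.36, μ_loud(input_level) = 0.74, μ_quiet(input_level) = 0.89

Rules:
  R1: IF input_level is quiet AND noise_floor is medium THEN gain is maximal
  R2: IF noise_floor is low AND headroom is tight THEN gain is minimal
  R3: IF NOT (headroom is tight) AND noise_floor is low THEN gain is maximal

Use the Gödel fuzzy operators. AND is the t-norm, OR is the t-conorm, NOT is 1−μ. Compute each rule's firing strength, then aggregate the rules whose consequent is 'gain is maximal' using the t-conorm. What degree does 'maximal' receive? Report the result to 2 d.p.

R1: quiet=0.89, medium=0.39; AND[min(a, b)] → w = 0.39
R2: low=0.31, tight=0.30; AND[min(a, b)] → w = 0.30
R3: ¬tight=1−0.30=0.70, low=0.31; AND[min(a, b)] → w = 0.31
Rules with consequent 'maximal': {R1, R3} → strengths 0.39, 0.31
Aggregate via t-conorm [max(a, b)]: 0.39

0.39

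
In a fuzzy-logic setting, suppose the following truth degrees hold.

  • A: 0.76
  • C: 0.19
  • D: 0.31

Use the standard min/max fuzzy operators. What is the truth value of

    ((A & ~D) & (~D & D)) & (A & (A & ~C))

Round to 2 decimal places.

~D = 1 − 0.31 = 0.69
A & ~D = min(a, b) on (0.76, 0.69) = 0.69
~D = 1 − 0.31 = 0.69
~D & D = min(a, b) on (0.69, 0.31) = 0.31
(A & ~D) & (~D & D) = min(a, b) on (0.69, 0.31) = 0.31
~C = 1 − 0.19 = 0.81
A & ~C = min(a, b) on (0.76, 0.81) = 0.76
A & (A & ~C) = min(a, b) on (0.76, 0.76) = 0.76
((A & ~D) & (~D & D)) & (A & (A & ~C)) = min(a, b) on (0.31, 0.76) = 0.31

0.31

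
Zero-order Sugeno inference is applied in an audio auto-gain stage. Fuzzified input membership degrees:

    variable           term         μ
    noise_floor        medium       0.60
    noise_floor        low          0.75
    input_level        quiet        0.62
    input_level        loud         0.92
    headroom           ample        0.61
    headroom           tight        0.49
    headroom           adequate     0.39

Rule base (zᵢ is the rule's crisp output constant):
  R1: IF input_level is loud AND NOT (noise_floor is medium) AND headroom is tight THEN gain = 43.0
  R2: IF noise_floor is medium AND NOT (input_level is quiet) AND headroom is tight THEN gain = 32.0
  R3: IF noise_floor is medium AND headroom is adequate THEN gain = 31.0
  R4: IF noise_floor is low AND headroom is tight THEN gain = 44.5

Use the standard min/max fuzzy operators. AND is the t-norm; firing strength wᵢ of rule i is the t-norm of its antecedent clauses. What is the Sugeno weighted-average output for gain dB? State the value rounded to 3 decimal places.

R1 (z=43.0): loud=0.92, ¬medium=1−0.60=0.40, tight=0.49; AND[min(a, b)] → w = 0.40
R2 (z=32.0): medium=0.60, ¬quiet=1−0.62=0.38, tight=0.49; AND[min(a, b)] → w = 0.38
R3 (z=31.0): medium=0.60, adequate=0.39; AND[min(a, b)] → w = 0.39
R4 (z=44.5): low=0.75, tight=0.49; AND[min(a, b)] → w = 0.49
Weighted average = (0.40·43.0 + 0.38·32.0 + 0.39·31.0 + 0.49·44.5) / (0.40 + 0.38 + 0.39 + 0.49)
  = 63.2550 / 1.6600 = 38.105

38.105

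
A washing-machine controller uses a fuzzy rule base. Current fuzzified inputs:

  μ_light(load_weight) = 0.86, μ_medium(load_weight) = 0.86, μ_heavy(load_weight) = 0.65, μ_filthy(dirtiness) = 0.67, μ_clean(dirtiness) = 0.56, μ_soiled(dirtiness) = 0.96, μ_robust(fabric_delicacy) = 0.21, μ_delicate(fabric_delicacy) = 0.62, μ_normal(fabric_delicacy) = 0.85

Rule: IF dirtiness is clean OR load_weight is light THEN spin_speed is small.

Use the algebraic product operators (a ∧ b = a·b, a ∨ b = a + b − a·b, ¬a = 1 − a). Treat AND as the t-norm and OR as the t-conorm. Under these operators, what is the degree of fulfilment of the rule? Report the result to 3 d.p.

0.938

firing strength: clean=0.56, light=0.86; OR[a + b − a·b] → w = 0.9384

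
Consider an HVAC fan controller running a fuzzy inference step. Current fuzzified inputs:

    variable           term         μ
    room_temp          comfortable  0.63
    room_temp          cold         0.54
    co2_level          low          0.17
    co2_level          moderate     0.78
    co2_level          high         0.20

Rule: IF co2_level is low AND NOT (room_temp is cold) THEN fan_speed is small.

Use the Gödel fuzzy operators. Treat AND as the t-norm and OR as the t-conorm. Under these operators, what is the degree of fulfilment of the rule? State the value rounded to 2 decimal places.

0.17

firing strength: low=0.17, ¬cold=1−0.54=0.46; AND[min(a, b)] → w = 0.17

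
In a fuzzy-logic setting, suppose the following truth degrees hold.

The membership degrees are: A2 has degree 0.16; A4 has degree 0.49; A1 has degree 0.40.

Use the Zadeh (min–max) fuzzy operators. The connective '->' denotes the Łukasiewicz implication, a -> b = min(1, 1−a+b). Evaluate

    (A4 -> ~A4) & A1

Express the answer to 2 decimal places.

~A4 = 1 − 0.49 = 0.51
A4 -> ~A4  [Łukasiewicz: min(1, 1−a+b)] with a=0.49, b=0.51 → 1.00
(A4 -> ~A4) & A1 = min(a, b) on (1.00, 0.40) = 0.40

0.40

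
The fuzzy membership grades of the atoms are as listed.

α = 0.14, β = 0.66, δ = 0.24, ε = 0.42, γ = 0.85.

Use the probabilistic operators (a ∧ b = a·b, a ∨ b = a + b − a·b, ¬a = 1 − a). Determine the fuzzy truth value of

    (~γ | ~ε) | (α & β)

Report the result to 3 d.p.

0.676

~γ = 1 − 0.8500 = 0.1500
~ε = 1 − 0.4200 = 0.5800
~γ | ~ε = a + b − a·b on (0.1500, 0.5800) = 0.6430
α & β = a·b on (0.1400, 0.6600) = 0.0924
(~γ | ~ε) | (α & β) = a + b − a·b on (0.6430, 0.0924) = 0.6760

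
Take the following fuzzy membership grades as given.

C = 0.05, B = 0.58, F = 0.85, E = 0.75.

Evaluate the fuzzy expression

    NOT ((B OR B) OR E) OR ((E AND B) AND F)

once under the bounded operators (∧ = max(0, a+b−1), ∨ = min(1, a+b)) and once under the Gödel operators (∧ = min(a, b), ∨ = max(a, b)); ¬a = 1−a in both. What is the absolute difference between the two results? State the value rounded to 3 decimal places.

0.400

Under bounded:
  B OR B = min(1, a+b) on (0.58, 0.58) = 1.00
  (B OR B) OR E = min(1, a+b) on (1.00, 0.75) = 1.00
  NOT ((B OR B) OR E) = 1 − 1.00 = 0.00
  E AND B = max(0, a+b−1) on (0.75, 0.58) = 0.33
  (E AND B) AND F = max(0, a+b−1) on (0.33, 0.85) = 0.18
  NOT ((B OR B) OR E) OR ((E AND B) AND F) = min(1, a+b) on (0.00, 0.18) = 0.18
  → value = 0.1800
Under Gödel:
  B OR B = max(a, b) on (0.58, 0.58) = 0.58
  (B OR B) OR E = max(a, b) on (0.58, 0.75) = 0.75
  NOT ((B OR B) OR E) = 1 − 0.75 = 0.25
  E AND B = min(a, b) on (0.75, 0.58) = 0.58
  (E AND B) AND F = min(a, b) on (0.58, 0.85) = 0.58
  NOT ((B OR B) OR E) OR ((E AND B) AND F) = max(a, b) on (0.25, 0.58) = 0.58
  → value = 0.5800
|0.1800 − 0.5800| = 0.400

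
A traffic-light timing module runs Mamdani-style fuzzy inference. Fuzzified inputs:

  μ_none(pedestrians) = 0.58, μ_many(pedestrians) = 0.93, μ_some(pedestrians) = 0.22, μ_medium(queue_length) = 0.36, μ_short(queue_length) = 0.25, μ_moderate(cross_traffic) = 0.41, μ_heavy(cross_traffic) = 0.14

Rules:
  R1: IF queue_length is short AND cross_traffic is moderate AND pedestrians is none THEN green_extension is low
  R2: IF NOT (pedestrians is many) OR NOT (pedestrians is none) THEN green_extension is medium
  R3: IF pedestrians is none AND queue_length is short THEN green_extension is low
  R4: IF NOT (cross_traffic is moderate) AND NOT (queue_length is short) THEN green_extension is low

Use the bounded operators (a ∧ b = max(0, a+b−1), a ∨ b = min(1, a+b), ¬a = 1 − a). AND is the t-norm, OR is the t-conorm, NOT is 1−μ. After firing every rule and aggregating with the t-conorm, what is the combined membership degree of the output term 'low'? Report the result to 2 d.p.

0.34

R1: short=0.25, moderate=0.41, none=0.58; AND[max(0, a+b−1)] → w = 0.00
R2: ¬many=1−0.93=0.07, ¬none=1−0.58=0.42; OR[min(1, a+b)] → w = 0.49
R3: none=0.58, short=0.25; AND[max(0, a+b−1)] → w = 0.00
R4: ¬moderate=1−0.41=0.59, ¬short=1−0.25=0.75; AND[max(0, a+b−1)] → w = 0.34
Rules with consequent 'low': {R1, R3, R4} → strengths 0.00, 0.00, 0.34
Aggregate via t-conorm [min(1, a+b)]: 0.34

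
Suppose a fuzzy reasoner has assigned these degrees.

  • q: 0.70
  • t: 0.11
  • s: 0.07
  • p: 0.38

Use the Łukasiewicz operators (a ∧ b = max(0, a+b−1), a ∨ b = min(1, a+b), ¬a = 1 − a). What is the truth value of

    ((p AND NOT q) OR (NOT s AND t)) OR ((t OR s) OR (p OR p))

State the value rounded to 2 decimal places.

0.98

NOT q = 1 − 0.70 = 0.30
p AND NOT q = max(0, a+b−1) on (0.38, 0.30) = 0.00
NOT s = 1 − 0.07 = 0.93
NOT s AND t = max(0, a+b−1) on (0.93, 0.11) = 0.04
(p AND NOT q) OR (NOT s AND t) = min(1, a+b) on (0.00, 0.04) = 0.04
t OR s = min(1, a+b) on (0.11, 0.07) = 0.18
p OR p = min(1, a+b) on (0.38, 0.38) = 0.76
(t OR s) OR (p OR p) = min(1, a+b) on (0.18, 0.76) = 0.94
((p AND NOT q) OR (NOT s AND t)) OR ((t OR s) OR (p OR p)) = min(1, a+b) on (0.04, 0.94) = 0.98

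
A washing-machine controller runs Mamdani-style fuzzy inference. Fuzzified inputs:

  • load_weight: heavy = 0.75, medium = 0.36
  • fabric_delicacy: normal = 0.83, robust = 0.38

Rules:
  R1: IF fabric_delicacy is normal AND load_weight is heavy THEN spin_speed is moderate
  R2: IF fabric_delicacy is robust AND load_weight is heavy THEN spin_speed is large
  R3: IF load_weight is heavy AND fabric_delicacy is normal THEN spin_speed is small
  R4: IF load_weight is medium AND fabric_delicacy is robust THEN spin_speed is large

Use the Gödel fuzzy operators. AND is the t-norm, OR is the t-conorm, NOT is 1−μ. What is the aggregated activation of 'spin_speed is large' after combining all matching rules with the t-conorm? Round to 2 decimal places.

R1: normal=0.83, heavy=0.75; AND[min(a, b)] → w = 0.75
R2: robust=0.38, heavy=0.75; AND[min(a, b)] → w = 0.38
R3: heavy=0.75, normal=0.83; AND[min(a, b)] → w = 0.75
R4: medium=0.36, robust=0.38; AND[min(a, b)] → w = 0.36
Rules with consequent 'large': {R2, R4} → strengths 0.38, 0.36
Aggregate via t-conorm [max(a, b)]: 0.38

0.38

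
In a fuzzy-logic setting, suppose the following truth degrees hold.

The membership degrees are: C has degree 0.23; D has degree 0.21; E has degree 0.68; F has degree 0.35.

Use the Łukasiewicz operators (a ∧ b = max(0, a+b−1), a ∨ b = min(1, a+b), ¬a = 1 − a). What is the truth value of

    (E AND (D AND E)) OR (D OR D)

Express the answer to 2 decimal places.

0.42

D AND E = max(0, a+b−1) on (0.21, 0.68) = 0.00
E AND (D AND E) = max(0, a+b−1) on (0.68, 0.00) = 0.00
D OR D = min(1, a+b) on (0.21, 0.21) = 0.42
(E AND (D AND E)) OR (D OR D) = min(1, a+b) on (0.00, 0.42) = 0.42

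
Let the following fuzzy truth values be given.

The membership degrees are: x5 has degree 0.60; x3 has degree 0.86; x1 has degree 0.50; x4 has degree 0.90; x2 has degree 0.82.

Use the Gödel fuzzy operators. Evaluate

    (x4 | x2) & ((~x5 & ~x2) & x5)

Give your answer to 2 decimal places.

0.18

x4 | x2 = max(a, b) on (0.90, 0.82) = 0.90
~x5 = 1 − 0.60 = 0.40
~x2 = 1 − 0.82 = 0.18
~x5 & ~x2 = min(a, b) on (0.40, 0.18) = 0.18
(~x5 & ~x2) & x5 = min(a, b) on (0.18, 0.60) = 0.18
(x4 | x2) & ((~x5 & ~x2) & x5) = min(a, b) on (0.90, 0.18) = 0.18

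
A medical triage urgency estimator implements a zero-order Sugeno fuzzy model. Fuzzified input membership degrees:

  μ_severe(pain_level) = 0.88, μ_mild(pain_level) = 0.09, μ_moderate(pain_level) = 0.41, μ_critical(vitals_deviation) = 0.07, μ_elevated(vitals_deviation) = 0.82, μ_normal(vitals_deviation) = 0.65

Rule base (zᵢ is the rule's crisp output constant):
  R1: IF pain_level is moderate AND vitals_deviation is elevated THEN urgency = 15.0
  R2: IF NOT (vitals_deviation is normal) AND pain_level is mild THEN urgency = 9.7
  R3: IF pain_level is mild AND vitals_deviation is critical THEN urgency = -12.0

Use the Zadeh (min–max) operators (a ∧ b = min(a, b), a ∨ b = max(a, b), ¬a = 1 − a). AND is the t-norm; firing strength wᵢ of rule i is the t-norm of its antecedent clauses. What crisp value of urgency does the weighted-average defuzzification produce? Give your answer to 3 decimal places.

10.847

R1 (z=15.0): moderate=0.41, elevated=0.82; AND[min(a, b)] → w = 0.41
R2 (z=9.7): ¬normal=1−0.65=0.35, mild=0.09; AND[min(a, b)] → w = 0.09
R3 (z=-12.0): mild=0.09, critical=0.07; AND[min(a, b)] → w = 0.07
Weighted average = (0.41·15.0 + 0.09·9.7 + 0.07·-12.0) / (0.41 + 0.09 + 0.07)
  = 6.1830 / 0.5700 = 10.847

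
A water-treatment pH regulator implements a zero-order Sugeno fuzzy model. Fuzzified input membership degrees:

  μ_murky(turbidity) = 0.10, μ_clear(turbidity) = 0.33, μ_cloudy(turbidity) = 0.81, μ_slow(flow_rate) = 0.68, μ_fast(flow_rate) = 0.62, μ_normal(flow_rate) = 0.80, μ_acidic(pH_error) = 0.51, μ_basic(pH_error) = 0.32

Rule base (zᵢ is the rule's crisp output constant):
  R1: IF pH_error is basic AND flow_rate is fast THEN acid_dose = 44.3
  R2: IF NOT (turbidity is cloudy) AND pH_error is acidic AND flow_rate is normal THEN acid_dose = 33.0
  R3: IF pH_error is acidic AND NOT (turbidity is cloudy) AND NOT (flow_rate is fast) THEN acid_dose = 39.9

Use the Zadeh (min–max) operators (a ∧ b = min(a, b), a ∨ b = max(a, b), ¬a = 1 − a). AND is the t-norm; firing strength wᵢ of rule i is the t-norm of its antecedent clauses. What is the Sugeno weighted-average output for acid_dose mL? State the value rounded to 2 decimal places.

R1 (z=44.3): basic=0.32, fast=0.62; AND[min(a, b)] → w = 0.32
R2 (z=33.0): ¬cloudy=1−0.81=0.19, acidic=0.51, normal=0.80; AND[min(a, b)] → w = 0.19
R3 (z=39.9): acidic=0.51, ¬cloudy=1−0.81=0.19, ¬fast=1−0.62=0.38; AND[min(a, b)] → w = 0.19
Weighted average = (0.32·44.3 + 0.19·33.0 + 0.19·39.9) / (0.32 + 0.19 + 0.19)
  = 28.0270 / 0.7000 = 40.04

40.04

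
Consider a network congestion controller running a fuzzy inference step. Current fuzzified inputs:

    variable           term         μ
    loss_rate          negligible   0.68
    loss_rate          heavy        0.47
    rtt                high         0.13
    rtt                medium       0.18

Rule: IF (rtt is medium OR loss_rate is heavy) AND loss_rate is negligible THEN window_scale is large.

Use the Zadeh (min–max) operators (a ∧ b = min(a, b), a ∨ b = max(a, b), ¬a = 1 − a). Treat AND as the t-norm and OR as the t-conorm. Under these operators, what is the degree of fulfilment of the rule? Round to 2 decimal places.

firing strength: (medium=0.18 OR heavy=0.47) = 0.47; AND[min(a, b)] with negligible=0.68 → w = 0.47

0.47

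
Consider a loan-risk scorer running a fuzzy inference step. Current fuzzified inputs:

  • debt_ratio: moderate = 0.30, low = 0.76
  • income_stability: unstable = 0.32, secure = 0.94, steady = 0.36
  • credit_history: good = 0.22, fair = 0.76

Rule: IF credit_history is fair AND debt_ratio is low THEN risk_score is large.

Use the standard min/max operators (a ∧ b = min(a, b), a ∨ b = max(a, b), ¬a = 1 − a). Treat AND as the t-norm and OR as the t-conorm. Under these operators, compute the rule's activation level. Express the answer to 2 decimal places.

0.76

firing strength: fair=0.76, low=0.76; AND[min(a, b)] → w = 0.76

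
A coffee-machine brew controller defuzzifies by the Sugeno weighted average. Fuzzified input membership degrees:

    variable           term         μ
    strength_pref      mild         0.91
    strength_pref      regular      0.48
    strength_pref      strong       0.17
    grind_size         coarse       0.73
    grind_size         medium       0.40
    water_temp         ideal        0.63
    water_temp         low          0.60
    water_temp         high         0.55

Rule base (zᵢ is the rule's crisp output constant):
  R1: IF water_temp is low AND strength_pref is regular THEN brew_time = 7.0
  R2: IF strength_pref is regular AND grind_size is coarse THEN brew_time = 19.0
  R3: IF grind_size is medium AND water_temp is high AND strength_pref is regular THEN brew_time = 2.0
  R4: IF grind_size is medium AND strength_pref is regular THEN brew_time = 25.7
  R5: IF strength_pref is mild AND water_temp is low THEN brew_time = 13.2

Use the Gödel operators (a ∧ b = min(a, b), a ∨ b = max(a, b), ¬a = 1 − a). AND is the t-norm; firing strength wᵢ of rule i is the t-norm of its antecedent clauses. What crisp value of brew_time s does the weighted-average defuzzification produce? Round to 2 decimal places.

R1 (z=7.0): low=0.60, regular=0.48; AND[min(a, b)] → w = 0.48
R2 (z=19.0): regular=0.48, coarse=0.73; AND[min(a, b)] → w = 0.48
R3 (z=2.0): medium=0.40, high=0.55, regular=0.48; AND[min(a, b)] → w = 0.40
R4 (z=25.7): medium=0.40, regular=0.48; AND[min(a, b)] → w = 0.40
R5 (z=13.2): mild=0.91, low=0.60; AND[min(a, b)] → w = 0.60
Weighted average = (0.48·7.0 + 0.48·19.0 + 0.40·2.0 + 0.40·25.7 + 0.60·13.2) / (0.48 + 0.48 + 0.40 + 0.40 + 0.60)
  = 31.4800 / 2.3600 = 13.34

13.34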